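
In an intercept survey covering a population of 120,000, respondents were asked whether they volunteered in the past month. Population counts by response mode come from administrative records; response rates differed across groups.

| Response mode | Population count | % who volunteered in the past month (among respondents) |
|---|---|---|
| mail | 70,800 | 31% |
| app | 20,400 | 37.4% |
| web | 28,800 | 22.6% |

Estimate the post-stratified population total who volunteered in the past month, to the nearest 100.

Each cell contributes its population count × the respondent rate:
  mail: 70,800 × 31% = 21,948
  app: 20,400 × 37.4% = 7629.6
  web: 28,800 × 22.6% = 6508.8
Estimated total = 36086.4 → 36,100.

36,100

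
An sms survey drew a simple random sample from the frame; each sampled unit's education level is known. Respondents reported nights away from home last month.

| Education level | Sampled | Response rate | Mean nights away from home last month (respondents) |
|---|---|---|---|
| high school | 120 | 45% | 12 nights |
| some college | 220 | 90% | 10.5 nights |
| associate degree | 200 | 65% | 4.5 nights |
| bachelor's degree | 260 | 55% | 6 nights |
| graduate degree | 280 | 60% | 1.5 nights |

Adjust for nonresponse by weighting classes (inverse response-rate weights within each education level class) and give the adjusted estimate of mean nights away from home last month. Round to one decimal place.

With weight = n_sampled/n_responded per class, the weighted class total is n_sampled:
  high school: 120 × 12 = 1440
  some college: 220 × 10.5 = 2310
  associate degree: 200 × 4.5 = 900
  bachelor's degree: 260 × 6 = 1560
  graduate degree: 280 × 1.5 = 420
Adjusted estimate = 6630 / 1,080 = 6.13889 → 6.1.

6.1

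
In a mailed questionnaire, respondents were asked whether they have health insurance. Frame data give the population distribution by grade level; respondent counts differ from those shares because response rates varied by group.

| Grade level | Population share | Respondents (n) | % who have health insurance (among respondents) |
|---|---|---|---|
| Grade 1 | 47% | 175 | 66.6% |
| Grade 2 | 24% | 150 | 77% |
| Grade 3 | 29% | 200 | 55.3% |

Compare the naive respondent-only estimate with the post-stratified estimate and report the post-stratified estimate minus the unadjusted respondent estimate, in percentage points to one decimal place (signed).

Naive respondent-only estimate (weights = respondent counts):
  (175/525)×66.6 + (150/525)×77 + (200/525)×55.3 = 65.2667%
Post-stratifying to population shares instead:
  0.47×66.6 + 0.24×77 + 0.29×55.3 = 65.819%
Difference = 65.819 − 65.2667 = 0.5523 pp.

+0.6 percentage points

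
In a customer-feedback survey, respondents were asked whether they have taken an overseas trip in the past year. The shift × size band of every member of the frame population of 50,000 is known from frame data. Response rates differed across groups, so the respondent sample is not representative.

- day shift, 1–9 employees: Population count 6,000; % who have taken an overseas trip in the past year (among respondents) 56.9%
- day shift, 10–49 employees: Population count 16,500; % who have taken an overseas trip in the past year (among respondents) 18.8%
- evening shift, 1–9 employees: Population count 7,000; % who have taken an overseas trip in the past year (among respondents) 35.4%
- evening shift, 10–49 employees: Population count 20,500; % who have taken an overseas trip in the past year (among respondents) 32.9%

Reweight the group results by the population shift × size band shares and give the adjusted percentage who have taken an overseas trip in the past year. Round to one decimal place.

31.5%

Post-stratification weights by population share, not respondent share:
  day shift, 1–9 employees: (6,000/50,000) × 56.9 = 6.828
  day shift, 10–49 employees: (16,500/50,000) × 18.8 = 6.204
  evening shift, 1–9 employees: (7,000/50,000) × 35.4 = 4.956
  evening shift, 10–49 employees: (20,500/50,000) × 32.9 = 13.489
Post-stratified estimate = 31.477 → 31.5%.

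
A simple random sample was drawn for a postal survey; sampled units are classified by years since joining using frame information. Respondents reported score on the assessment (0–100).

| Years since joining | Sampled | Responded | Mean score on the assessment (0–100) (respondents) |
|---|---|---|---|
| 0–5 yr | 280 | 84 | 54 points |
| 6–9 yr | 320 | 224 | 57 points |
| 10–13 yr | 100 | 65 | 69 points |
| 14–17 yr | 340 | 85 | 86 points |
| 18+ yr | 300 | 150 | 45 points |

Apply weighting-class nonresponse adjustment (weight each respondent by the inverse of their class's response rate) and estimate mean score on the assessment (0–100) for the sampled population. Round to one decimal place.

Response rates by class: 0–5 yr 84/280 = 30%, 6–9 yr 224/320 = 70%, 10–13 yr 65/100 = 65%, 14–17 yr 85/340 = 25%, 18+ yr 150/300 = 50%.
Weighting each respondent by the inverse class response rate inflates each class back to its sampled size, so the class weight is n_sampled:
  0–5 yr: 280 × 54 = 15,120
  6–9 yr: 320 × 57 = 18,240
  10–13 yr: 100 × 69 = 6900
  14–17 yr: 340 × 86 = 29,240
  18+ yr: 300 × 45 = 13,500
Adjusted estimate = 83,000 / 1,340 = 61.9403 → 61.9.

61.9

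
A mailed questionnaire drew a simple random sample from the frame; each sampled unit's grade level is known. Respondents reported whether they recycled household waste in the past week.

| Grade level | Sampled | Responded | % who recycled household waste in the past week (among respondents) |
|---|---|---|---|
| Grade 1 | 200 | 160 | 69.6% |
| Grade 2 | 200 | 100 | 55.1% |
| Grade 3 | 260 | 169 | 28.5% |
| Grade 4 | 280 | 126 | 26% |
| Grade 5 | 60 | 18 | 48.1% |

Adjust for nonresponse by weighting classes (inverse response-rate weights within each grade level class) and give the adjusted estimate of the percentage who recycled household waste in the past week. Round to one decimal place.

Class response rates: Grade 1 160/200 = 80%, Grade 2 100/200 = 50%, Grade 3 169/260 = 65%, Grade 4 126/280 = 45%, Grade 5 18/60 = 30%.
Inverse-response-rate weighting restores each class to its sampled count, so class totals weight by n_sampled:
  Grade 1: 200 × 69.6 = 13920
  Grade 2: 200 × 55.1 = 11,020
  Grade 3: 260 × 28.5 = 7410
  Grade 4: 280 × 26 = 7280
  Grade 5: 60 × 48.1 = 2886
Adjusted estimate = 42,516 / 1,000 = 42.516 → 42.5%.

42.5%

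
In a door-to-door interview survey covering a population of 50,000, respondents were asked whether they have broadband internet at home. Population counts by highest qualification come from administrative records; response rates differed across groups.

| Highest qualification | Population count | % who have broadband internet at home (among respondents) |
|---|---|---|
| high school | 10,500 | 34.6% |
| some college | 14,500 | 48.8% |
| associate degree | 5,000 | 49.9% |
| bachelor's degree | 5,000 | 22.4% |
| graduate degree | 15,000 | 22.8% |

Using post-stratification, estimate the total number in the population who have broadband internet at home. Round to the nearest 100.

Each cell contributes its population count × the respondent rate:
  high school: 10,500 × 34.6% = 3633
  some college: 14,500 × 48.8% = 7076
  associate degree: 5,000 × 49.9% = 2495
  bachelor's degree: 5,000 × 22.4% = 1120
  graduate degree: 15,000 × 22.8% = 3420
Estimated total = 17,744 → 17,700.

17,700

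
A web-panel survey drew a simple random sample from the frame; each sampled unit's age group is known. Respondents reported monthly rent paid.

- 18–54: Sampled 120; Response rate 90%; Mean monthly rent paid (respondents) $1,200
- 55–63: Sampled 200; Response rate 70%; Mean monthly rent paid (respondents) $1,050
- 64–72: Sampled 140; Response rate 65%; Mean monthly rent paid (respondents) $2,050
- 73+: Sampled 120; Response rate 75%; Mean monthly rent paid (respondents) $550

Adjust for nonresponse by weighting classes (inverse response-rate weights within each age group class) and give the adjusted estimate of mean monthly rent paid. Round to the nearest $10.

Weighting each respondent by the inverse class response rate inflates each class back to its sampled size, so the class weight is n_sampled:
  18–54: 120 × 1200 = 144,000
  55–63: 200 × 1050 = 210,000
  64–72: 140 × 2050 = 287,000
  73+: 120 × 550 = 66,000
Adjusted estimate = 707,000 / 580 = 1218.97 → $1,220.

$1,220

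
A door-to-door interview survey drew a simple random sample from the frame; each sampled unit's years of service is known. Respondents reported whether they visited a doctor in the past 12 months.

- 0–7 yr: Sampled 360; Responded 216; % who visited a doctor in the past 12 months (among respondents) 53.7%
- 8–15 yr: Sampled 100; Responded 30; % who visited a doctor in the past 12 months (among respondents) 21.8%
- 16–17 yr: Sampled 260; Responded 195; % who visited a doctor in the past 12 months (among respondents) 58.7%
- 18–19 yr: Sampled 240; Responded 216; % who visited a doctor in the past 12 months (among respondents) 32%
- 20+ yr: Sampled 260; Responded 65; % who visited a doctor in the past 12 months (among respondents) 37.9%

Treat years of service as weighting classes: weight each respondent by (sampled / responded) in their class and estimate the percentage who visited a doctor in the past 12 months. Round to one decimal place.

Response rates by class: 0–7 yr 216/360 = 60%, 8–15 yr 30/100 = 30%, 16–17 yr 195/260 = 75%, 18–19 yr 216/240 = 90%, 20+ yr 65/260 = 25%.
Each respondent's weight = sampled/responded in their class; summing within a class gives n_sampled, so:
  0–7 yr: 360 × 53.7 = 19,332
  8–15 yr: 100 × 21.8 = 2180
  16–17 yr: 260 × 58.7 = 15,262
  18–19 yr: 240 × 32 = 7680
  20+ yr: 260 × 37.9 = 9854
Adjusted estimate = 54,308 / 1,220 = 44.5148 → 44.5%.

44.5%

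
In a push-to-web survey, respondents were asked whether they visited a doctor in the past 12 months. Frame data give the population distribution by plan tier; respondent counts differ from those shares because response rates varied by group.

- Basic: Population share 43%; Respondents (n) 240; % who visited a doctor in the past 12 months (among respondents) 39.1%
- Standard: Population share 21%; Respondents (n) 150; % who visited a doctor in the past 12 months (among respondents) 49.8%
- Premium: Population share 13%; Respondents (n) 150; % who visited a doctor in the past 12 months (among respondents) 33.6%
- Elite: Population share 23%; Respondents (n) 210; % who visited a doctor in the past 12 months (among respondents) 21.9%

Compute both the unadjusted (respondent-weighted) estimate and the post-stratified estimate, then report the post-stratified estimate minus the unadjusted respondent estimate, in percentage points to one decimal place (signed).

+1.4 percentage points

Without adjustment, the pooled respondent share is:
  (240/750)×39.1 + (150/750)×49.8 + (150/750)×33.6 + (210/750)×21.9 = 35.324%
Post-stratified estimate weights by population shares:
  0.43×39.1 + 0.21×49.8 + 0.13×33.6 + 0.23×21.9 = 36.676%
Difference = 36.676 − 35.324 = 1.352 pp.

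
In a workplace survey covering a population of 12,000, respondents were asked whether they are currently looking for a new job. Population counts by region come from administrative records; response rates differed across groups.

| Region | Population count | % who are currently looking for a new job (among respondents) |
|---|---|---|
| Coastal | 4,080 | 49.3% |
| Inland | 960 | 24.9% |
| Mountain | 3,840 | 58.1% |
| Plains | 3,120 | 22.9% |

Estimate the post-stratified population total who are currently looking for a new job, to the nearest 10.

5,200

Estimated count per cell = population count × respondent percentage:
  Coastal: 4,080 × 49.3% = 2011.44
  Inland: 960 × 24.9% = 239.04
  Mountain: 3,840 × 58.1% = 2231.04
  Plains: 3,120 × 22.9% = 714.48
Estimated total = 5196 → 5,200.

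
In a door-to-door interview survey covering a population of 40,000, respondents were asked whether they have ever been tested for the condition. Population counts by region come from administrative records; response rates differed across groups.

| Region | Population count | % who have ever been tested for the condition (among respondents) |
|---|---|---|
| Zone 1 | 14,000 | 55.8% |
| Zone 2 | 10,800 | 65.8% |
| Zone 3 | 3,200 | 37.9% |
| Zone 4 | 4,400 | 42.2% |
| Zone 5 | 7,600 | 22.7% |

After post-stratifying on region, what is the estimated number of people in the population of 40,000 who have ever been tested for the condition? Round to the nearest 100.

19,700

Apply each group's respondent rate to its population count:
  Zone 1: 14,000 × 55.8% = 7812
  Zone 2: 10,800 × 65.8% = 7106.4
  Zone 3: 3,200 × 37.9% = 1212.8
  Zone 4: 4,400 × 42.2% = 1856.8
  Zone 5: 7,600 × 22.7% = 1725.2
Estimated total = 19713.2 → 19,700.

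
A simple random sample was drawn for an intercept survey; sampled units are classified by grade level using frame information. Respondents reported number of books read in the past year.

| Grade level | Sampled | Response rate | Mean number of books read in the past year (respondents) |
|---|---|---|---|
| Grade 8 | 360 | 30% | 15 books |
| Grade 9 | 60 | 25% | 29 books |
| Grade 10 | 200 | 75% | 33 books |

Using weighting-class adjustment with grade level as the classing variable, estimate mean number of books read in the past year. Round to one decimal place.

Each respondent's weight = sampled/responded in their class; summing within a class gives n_sampled, so:
  Grade 8: 360 × 15 = 5400
  Grade 9: 60 × 29 = 1740
  Grade 10: 200 × 33 = 6600
Adjusted estimate = 13,740 / 620 = 22.1613 → 22.2.

22.2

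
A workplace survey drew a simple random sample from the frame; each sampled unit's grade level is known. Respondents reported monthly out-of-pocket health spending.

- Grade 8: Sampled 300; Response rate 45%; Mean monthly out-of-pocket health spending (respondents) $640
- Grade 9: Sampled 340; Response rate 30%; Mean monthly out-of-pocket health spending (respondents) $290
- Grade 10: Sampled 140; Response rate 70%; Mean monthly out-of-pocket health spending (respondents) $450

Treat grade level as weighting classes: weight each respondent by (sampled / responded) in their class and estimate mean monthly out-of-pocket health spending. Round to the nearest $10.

Inverse-response-rate weighting restores each class to its sampled count, so class totals weight by n_sampled:
  Grade 8: 300 × 640 = 192,000
  Grade 9: 340 × 290 = 98,600
  Grade 10: 140 × 450 = 63,000
Adjusted estimate = 353,600 / 780 = 453.333 → $450.

$450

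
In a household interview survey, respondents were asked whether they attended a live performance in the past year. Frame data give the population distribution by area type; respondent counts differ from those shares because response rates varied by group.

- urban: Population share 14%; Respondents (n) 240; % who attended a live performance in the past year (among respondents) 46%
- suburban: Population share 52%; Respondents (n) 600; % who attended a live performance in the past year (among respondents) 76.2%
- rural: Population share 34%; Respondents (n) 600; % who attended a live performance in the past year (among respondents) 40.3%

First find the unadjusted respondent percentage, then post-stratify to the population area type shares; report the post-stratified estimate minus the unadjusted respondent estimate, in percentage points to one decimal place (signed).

Unadjusted (pooled respondent) estimate weights by respondent counts:
  (240/1440)×46 + (600/1440)×76.2 + (600/1440)×40.3 = 56.2083%
Post-stratified estimate weights by population shares:
  0.14×46 + 0.52×76.2 + 0.34×40.3 = 59.766%
Difference = 59.766 − 56.2083 = 3.5577 pp.

+3.6 percentage points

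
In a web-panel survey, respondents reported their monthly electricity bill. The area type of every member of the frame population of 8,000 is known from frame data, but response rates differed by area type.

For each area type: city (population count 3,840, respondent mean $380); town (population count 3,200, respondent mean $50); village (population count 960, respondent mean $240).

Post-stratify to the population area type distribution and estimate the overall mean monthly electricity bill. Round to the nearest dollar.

$231

Reweight to the known area type distribution:
  city: (3,840/8,000) × 380 = 182.4
  town: (3,200/8,000) × 50 = 20
  village: (960/8,000) × 240 = 28.8
Post-stratified estimate = 231.2 → $231.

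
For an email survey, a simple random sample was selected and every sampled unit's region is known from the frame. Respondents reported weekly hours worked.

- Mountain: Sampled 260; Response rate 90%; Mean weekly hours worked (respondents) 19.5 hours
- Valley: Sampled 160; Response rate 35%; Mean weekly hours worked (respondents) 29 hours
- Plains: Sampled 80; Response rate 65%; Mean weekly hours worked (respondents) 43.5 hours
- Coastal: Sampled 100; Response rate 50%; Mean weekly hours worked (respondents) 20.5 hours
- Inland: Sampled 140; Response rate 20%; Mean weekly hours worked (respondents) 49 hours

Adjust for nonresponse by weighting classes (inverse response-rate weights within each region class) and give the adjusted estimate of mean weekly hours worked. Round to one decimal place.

Inverse-response-rate weighting restores each class to its sampled count, so class totals weight by n_sampled:
  Mountain: 260 × 19.5 = 5070
  Valley: 160 × 29 = 4640
  Plains: 80 × 43.5 = 3480
  Coastal: 100 × 20.5 = 2050
  Inland: 140 × 49 = 6860
Adjusted estimate = 22,100 / 740 = 29.8649 → 29.9.

29.9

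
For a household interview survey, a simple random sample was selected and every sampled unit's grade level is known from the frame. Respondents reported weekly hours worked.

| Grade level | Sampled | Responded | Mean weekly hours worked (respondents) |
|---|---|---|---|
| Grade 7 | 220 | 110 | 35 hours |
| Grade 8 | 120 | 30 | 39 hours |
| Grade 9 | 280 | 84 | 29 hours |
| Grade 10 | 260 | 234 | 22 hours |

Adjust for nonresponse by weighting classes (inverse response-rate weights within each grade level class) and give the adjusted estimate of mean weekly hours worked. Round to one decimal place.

29.8

Response rates by class: Grade 7 110/220 = 50%, Grade 8 30/120 = 25%, Grade 9 84/280 = 30%, Grade 10 234/260 = 90%.
With weight = n_sampled/n_responded per class, the weighted class total is n_sampled:
  Grade 7: 220 × 35 = 7700
  Grade 8: 120 × 39 = 4680
  Grade 9: 280 × 29 = 8120
  Grade 10: 260 × 22 = 5720
Adjusted estimate = 26,220 / 880 = 29.7955 → 29.8.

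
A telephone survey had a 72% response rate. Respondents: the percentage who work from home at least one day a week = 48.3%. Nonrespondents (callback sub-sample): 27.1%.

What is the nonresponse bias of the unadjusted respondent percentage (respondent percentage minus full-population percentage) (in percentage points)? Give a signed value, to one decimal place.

Nonresponse fraction = 1 − 0.72 = 0.28.
Bias = (nonresponse fraction) × (respondent percentage − nonrespondent percentage)
     = 0.28 × (48.3 − 27.1) = 0.28 × 21.2 = 5.936.

+5.9 percentage points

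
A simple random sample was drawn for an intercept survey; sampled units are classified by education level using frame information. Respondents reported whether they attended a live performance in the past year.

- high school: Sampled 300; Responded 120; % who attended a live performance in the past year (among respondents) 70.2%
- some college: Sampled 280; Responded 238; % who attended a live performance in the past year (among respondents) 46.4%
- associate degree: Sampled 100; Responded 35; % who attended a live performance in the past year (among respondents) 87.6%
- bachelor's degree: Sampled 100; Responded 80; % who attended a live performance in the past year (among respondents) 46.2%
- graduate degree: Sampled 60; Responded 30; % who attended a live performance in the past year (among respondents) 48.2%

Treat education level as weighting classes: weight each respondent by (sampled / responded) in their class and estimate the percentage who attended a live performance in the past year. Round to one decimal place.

59.9%

Class response rates: high school 120/300 = 40%, some college 238/280 = 85%, associate degree 35/100 = 35%, bachelor's degree 80/100 = 80%, graduate degree 30/60 = 50%.
With weight = n_sampled/n_responded per class, the weighted class total is n_sampled:
  high school: 300 × 70.2 = 21,060
  some college: 280 × 46.4 = 12,992
  associate degree: 100 × 87.6 = 8760
  bachelor's degree: 100 × 46.2 = 4620
  graduate degree: 60 × 48.2 = 2892
Adjusted estimate = 50,324 / 840 = 59.9095 → 59.9%.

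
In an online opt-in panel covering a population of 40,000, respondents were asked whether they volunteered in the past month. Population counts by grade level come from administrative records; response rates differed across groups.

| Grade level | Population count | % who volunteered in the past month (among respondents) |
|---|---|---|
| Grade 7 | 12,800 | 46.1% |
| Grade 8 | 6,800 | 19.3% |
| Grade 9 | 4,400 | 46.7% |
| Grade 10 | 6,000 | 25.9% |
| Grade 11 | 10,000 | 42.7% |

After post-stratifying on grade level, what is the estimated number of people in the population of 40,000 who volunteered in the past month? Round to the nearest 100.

15,100

Estimated count per cell = population count × respondent percentage:
  Grade 7: 12,800 × 46.1% = 5900.8
  Grade 8: 6,800 × 19.3% = 1312.4
  Grade 9: 4,400 × 46.7% = 2054.8
  Grade 10: 6,000 × 25.9% = 1554
  Grade 11: 10,000 × 42.7% = 4270
Estimated total = 15,092 → 15,100.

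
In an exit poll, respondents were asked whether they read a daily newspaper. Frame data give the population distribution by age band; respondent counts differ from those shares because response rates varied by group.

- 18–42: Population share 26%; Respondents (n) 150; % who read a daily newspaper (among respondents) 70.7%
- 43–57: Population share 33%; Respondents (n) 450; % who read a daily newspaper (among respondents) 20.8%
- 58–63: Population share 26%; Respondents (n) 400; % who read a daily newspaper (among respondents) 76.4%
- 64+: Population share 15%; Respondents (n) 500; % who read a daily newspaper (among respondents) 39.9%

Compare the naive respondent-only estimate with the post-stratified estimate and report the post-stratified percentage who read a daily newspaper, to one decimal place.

Unadjusted (pooled respondent) estimate weights by respondent counts:
  (150/1500)×70.7 + (450/1500)×20.8 + (400/1500)×76.4 + (500/1500)×39.9 = 46.9833%
Post-stratifying to population shares instead:
  0.26×70.7 + 0.33×20.8 + 0.26×76.4 + 0.15×39.9 = 51.095%

51.1%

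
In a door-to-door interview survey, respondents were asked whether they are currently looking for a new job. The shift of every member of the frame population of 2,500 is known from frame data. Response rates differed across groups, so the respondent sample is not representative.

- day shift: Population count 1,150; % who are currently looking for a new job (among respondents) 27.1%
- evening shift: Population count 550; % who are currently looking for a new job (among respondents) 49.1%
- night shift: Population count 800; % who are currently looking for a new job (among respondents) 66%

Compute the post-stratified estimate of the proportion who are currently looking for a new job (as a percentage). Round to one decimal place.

44.4%

Weight each group's respondent value by its population share:
  day shift: (1,150/2,500) × 27.1 = 12.466
  evening shift: (550/2,500) × 49.1 = 10.802
  night shift: (800/2,500) × 66 = 21.12
Post-stratified estimate = 44.388 → 44.4%.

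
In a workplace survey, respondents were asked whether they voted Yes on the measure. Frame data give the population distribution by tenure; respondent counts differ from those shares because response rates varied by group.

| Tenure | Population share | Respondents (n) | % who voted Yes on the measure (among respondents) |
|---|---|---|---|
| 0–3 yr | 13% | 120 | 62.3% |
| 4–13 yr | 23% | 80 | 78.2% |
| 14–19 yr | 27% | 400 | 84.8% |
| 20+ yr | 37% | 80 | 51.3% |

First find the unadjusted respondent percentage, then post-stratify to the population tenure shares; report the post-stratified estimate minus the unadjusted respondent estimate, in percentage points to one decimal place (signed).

-8.1 percentage points

Without adjustment, the pooled respondent share is:
  (120/680)×62.3 + (80/680)×78.2 + (400/680)×84.8 + (80/680)×51.3 = 76.1118%
Post-stratified estimate weights by population shares:
  0.13×62.3 + 0.23×78.2 + 0.27×84.8 + 0.37×51.3 = 67.962%
Difference = 67.962 − 76.1118 = -8.1498 pp.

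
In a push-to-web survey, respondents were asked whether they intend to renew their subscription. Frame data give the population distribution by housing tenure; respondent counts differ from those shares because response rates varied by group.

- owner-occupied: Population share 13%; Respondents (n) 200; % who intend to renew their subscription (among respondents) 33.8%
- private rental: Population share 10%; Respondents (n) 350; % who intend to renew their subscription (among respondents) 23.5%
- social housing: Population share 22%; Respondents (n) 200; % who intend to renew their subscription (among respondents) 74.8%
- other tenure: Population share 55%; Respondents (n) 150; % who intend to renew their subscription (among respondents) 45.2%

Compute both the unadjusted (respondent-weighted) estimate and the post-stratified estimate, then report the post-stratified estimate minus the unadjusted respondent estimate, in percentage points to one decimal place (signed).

+7.3 percentage points

Unadjusted (pooled respondent) estimate weights by respondent counts:
  (200/900)×33.8 + (350/900)×23.5 + (200/900)×74.8 + (150/900)×45.2 = 40.8056%
Reweighting by population housing tenure shares:
  0.13×33.8 + 0.1×23.5 + 0.22×74.8 + 0.55×45.2 = 48.06%
Difference = 48.06 − 40.8056 = 7.2544 pp.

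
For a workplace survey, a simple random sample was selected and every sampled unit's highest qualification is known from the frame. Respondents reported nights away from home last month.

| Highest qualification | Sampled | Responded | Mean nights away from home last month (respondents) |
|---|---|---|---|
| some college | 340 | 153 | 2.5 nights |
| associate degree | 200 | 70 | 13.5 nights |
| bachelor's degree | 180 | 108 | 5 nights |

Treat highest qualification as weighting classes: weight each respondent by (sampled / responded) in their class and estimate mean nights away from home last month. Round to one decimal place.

6.2

Response rates by class: some college 153/340 = 45%, associate degree 70/200 = 35%, bachelor's degree 108/180 = 60%.
Inverse-response-rate weighting restores each class to its sampled count, so class totals weight by n_sampled:
  some college: 340 × 2.5 = 850
  associate degree: 200 × 13.5 = 2700
  bachelor's degree: 180 × 5 = 900
Adjusted estimate = 4450 / 720 = 6.18056 → 6.2.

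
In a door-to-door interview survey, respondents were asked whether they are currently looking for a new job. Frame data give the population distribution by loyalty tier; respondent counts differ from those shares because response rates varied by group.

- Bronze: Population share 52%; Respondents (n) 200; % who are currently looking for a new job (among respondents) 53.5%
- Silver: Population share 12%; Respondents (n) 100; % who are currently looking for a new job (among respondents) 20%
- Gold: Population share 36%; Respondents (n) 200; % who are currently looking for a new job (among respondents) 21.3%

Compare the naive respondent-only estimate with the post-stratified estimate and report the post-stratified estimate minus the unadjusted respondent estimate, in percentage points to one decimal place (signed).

+4.0 percentage points

Unadjusted (pooled respondent) estimate weights by respondent counts:
  (200/500)×53.5 + (100/500)×20 + (200/500)×21.3 = 33.92%
Post-stratified estimate weights by population shares:
  0.52×53.5 + 0.12×20 + 0.36×21.3 = 37.888%
Difference = 37.888 − 33.92 = 3.968 pp.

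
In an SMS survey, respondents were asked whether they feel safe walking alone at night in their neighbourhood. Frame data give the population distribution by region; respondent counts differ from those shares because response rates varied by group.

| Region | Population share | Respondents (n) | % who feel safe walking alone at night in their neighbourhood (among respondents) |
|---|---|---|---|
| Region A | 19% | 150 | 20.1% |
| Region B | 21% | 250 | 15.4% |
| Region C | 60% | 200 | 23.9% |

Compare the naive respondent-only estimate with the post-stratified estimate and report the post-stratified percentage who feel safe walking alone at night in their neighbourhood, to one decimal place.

Naive respondent-only estimate (weights = respondent counts):
  (150/600)×20.1 + (250/600)×15.4 + (200/600)×23.9 = 19.4083%
Post-stratified estimate weights by population shares:
  0.19×20.1 + 0.21×15.4 + 0.6×23.9 = 21.393%

21.4%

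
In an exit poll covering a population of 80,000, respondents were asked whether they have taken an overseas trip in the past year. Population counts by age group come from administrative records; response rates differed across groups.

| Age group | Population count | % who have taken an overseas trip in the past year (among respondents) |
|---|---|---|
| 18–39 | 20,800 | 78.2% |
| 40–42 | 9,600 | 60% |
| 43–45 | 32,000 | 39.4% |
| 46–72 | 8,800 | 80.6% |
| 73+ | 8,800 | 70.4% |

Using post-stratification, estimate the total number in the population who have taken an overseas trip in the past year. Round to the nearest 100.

47,900

Each cell contributes its population count × the respondent rate:
  18–39: 20,800 × 78.2% = 16265.6
  40–42: 9,600 × 60% = 5760
  43–45: 32,000 × 39.4% = 12,608
  46–72: 8,800 × 80.6% = 7092.8
  73+: 8,800 × 70.4% = 6195.2
Estimated total = 47921.6 → 47,900.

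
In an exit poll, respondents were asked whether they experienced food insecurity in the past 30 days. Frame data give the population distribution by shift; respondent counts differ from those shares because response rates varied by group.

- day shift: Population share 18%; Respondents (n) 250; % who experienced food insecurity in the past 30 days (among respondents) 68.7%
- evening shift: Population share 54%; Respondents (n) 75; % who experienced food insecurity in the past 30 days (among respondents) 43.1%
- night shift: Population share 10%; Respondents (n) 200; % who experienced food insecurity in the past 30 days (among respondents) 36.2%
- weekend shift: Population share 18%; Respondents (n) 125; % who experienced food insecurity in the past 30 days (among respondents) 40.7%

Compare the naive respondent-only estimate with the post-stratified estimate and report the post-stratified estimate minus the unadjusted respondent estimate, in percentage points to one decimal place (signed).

Naive respondent-only estimate (weights = respondent counts):
  (250/650)×68.7 + (75/650)×43.1 + (200/650)×36.2 + (125/650)×40.7 = 50.3615%
Post-stratified estimate weights by population shares:
  0.18×68.7 + 0.54×43.1 + 0.1×36.2 + 0.18×40.7 = 46.586%
Difference = 46.586 − 50.3615 = -3.7755 pp.

-3.8 percentage points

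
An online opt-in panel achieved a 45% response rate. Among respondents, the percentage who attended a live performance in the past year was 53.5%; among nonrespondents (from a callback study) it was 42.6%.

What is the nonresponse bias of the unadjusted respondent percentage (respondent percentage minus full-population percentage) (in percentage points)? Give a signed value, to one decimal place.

+6.0 percentage points

Nonresponse fraction = 1 − 0.45 = 0.55.
Bias = (nonresponse fraction) × (respondent percentage − nonrespondent percentage)
     = 0.55 × (53.5 − 42.6) = 0.55 × 10.9 = 5.995.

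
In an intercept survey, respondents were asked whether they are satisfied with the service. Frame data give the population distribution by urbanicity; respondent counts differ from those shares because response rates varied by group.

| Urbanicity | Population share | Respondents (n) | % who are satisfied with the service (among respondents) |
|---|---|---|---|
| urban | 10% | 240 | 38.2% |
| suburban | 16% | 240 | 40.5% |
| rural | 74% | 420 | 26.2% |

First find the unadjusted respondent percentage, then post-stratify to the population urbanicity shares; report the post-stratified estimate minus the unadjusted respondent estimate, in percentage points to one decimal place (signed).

Unadjusted (pooled respondent) estimate weights by respondent counts:
  (240/900)×38.2 + (240/900)×40.5 + (420/900)×26.2 = 33.2133%
Post-stratifying to population shares instead:
  0.1×38.2 + 0.16×40.5 + 0.74×26.2 = 29.688%
Difference = 29.688 − 33.2133 = -3.5253 pp.

-3.5 percentage points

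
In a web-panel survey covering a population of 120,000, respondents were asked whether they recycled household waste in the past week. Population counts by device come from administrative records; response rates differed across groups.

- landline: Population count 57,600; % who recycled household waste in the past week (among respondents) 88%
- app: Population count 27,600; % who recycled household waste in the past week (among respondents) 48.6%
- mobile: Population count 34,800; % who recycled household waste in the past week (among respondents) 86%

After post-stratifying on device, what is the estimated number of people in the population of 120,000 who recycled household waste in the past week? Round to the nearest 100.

94,000

Apply each group's respondent rate to its population count:
  landline: 57,600 × 88% = 50,688
  app: 27,600 × 48.6% = 13413.6
  mobile: 34,800 × 86% = 29,928
Estimated total = 94029.6 → 94,000.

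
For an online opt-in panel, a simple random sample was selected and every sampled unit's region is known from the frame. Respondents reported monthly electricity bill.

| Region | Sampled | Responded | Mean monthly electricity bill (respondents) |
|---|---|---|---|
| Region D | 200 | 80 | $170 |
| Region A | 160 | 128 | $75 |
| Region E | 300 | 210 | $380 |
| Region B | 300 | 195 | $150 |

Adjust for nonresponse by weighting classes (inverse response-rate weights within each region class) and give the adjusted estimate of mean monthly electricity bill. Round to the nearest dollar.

$214

Response rates by class: Region D 80/200 = 40%, Region A 128/160 = 80%, Region E 210/300 = 70%, Region B 195/300 = 65%.
With weight = n_sampled/n_responded per class, the weighted class total is n_sampled:
  Region D: 200 × 170 = 34,000
  Region A: 160 × 75 = 12,000
  Region E: 300 × 380 = 114,000
  Region B: 300 × 150 = 45,000
Adjusted estimate = 205,000 / 960 = 213.542 → $214.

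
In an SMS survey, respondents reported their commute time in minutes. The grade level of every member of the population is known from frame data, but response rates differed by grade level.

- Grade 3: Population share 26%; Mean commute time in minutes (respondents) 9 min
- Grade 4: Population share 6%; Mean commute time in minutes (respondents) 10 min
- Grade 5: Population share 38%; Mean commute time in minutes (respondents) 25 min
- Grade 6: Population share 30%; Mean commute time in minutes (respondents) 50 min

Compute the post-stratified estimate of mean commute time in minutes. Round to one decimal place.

Weight each group's respondent value by its population share:
  Grade 3: 0.26 × 9 = 2.34
  Grade 4: 0.06 × 10 = 0.6
  Grade 5: 0.38 × 25 = 9.5
  Grade 6: 0.3 × 50 = 15
Post-stratified estimate = 27.44 → 27.4.

27.4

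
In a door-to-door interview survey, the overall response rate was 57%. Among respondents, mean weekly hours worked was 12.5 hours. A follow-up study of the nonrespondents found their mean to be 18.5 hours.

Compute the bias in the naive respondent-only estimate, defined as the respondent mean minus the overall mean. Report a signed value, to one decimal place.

-2.6

Nonresponse fraction = 1 − 0.57 = 0.43.
Bias = (nonresponse fraction) × (respondent mean − nonrespondent mean)
     = 0.43 × (12.5 − 18.5) = 0.43 × -6 = -2.58.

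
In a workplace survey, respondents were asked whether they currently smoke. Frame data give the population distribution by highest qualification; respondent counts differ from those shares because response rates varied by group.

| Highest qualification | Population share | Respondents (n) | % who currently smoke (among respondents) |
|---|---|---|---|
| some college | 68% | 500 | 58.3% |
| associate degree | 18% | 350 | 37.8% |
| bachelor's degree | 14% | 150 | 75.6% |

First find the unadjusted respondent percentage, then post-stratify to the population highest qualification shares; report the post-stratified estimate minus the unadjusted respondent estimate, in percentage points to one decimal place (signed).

+3.3 percentage points

Without adjustment, the pooled respondent share is:
  (500/1000)×58.3 + (350/1000)×37.8 + (150/1000)×75.6 = 53.72%
Post-stratifying to population shares instead:
  0.68×58.3 + 0.18×37.8 + 0.14×75.6 = 57.032%
Difference = 57.032 − 53.72 = 3.312 pp.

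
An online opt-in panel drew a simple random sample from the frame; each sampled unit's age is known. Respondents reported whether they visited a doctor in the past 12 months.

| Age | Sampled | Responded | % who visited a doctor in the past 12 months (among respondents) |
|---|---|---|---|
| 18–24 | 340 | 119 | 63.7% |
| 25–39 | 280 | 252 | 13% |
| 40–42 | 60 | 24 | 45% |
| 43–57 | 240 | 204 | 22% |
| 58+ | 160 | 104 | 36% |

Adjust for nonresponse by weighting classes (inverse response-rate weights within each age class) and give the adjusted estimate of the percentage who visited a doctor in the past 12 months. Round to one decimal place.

Class response rates: 18–24 119/340 = 35%, 25–39 252/280 = 90%, 40–42 24/60 = 40%, 43–57 204/240 = 85%, 58+ 104/160 = 65%.
Inverse-response-rate weighting restores each class to its sampled count, so class totals weight by n_sampled:
  18–24: 340 × 63.7 = 21,658
  25–39: 280 × 13 = 3640
  40–42: 60 × 45 = 2700
  43–57: 240 × 22 = 5280
  58+: 160 × 36 = 5760
Adjusted estimate = 39,038 / 1,080 = 36.1463 → 36.1%.

36.1%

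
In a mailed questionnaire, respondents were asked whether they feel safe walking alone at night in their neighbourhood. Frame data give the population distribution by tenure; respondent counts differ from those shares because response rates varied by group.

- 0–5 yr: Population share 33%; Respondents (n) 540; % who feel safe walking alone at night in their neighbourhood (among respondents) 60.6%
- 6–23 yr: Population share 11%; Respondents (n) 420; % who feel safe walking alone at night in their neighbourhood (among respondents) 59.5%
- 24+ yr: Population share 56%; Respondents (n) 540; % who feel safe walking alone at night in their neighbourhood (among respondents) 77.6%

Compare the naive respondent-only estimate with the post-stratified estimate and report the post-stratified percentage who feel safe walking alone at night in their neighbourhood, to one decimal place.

Naive respondent-only estimate (weights = respondent counts):
  (540/1500)×60.6 + (420/1500)×59.5 + (540/1500)×77.6 = 66.412%
Post-stratified estimate weights by population shares:
  0.33×60.6 + 0.11×59.5 + 0.56×77.6 = 69.999%

70.0%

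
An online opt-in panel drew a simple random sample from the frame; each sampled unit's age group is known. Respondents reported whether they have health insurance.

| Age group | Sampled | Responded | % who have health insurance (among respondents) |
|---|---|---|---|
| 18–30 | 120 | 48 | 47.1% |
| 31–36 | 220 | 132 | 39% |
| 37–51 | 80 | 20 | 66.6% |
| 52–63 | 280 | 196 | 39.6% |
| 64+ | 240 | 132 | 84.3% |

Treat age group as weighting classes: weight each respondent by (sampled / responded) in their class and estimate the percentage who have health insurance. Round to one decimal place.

Class response rates: 18–30 48/120 = 40%, 31–36 132/220 = 60%, 37–51 20/80 = 25%, 52–63 196/280 = 70%, 64+ 132/240 = 55%.
Inverse-response-rate weighting restores each class to its sampled count, so class totals weight by n_sampled:
  18–30: 120 × 47.1 = 5652
  31–36: 220 × 39 = 8580
  37–51: 80 × 66.6 = 5328
  52–63: 280 × 39.6 = 11,088
  64+: 240 × 84.3 = 20,232
Adjusted estimate = 50,880 / 940 = 54.1277 → 54.1%.

54.1%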